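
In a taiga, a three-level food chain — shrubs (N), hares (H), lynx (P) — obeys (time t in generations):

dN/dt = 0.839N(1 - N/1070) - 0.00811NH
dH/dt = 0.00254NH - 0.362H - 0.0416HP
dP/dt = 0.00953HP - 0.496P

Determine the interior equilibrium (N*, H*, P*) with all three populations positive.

N* ≈ 532, H* ≈ 52, P* ≈ 23.8

From dP/dt = 0: 0.00953H* = 0.496, so H* = 52.
From dN/dt = 0: 0.839(1 - N*/1070) = 0.00811·52, giving N* = 1070·(1 - 0.503) = 532.
From dH/dt = 0: 0.00254·532 - 0.362 = 0.0416P*, so P* = 0.988/0.0416 = 23.8.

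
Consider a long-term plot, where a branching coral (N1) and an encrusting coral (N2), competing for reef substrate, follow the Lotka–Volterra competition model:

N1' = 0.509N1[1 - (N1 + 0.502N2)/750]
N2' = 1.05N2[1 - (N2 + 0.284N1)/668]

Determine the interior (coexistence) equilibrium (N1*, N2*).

Setting both brackets to zero gives the nullclines N1 + 0.502N2 = 750 and 0.284N1 + N2 = 668.
Substituting N2 = 668 - 0.284N1 into the first: N1(1 - 0.502·0.284) = 750 - 0.502·668.
So N1* = 415/0.857 = 484, and then N2* = 668 - 0.284·484 = 531.

N1* ≈ 484, N2* ≈ 531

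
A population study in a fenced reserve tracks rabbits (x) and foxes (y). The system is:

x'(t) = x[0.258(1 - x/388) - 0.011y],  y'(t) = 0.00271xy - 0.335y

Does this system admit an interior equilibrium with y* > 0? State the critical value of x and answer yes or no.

Threshold x = 124; K > 124, so yes, the predator persists.

The predator equation gives dy/dt > 0 only when x > 0.335/0.00271 = 124.
Without the predator, x → K = 388. Since 388 > 124, the predator can invade and persist.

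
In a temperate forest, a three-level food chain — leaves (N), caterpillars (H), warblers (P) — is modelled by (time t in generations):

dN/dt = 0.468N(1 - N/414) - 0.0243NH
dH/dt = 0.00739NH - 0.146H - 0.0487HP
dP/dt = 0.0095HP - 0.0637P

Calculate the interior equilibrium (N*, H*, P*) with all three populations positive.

From dP/dt = 0: 0.0095H* = 0.0637, so H* = 6.71.
From dN/dt = 0: 0.468(1 - N*/414) = 0.0243·6.71, giving N* = 414·(1 - 0.348) = 270.
From dH/dt = 0: 0.00739·270 - 0.146 = 0.0487P*, so P* = 1.85/0.0487 = 38.

N* ≈ 270, H* ≈ 6.71, P* ≈ 38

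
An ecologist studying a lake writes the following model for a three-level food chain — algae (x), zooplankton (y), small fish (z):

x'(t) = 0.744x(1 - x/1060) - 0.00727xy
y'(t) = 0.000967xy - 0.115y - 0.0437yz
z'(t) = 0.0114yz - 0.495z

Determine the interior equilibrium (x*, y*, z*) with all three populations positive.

From dz/dt = 0: 0.0114y* = 0.495, so y* = 43.4.
From dx/dt = 0: 0.744(1 - x*/1060) = 0.00727·43.4, giving x* = 1060·(1 - 0.424) = 610.
From dy/dt = 0: 0.000967·610 - 0.115 = 0.0437z*, so z* = 0.475/0.0437 = 10.9.

x* ≈ 610, y* ≈ 43.4, z* ≈ 10.9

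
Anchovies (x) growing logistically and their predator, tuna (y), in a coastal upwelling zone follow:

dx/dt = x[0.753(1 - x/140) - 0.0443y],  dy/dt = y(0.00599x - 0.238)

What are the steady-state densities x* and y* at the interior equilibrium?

x* ≈ 39.7, y* ≈ 12.2

From dy/dt = 0 with y > 0: 0.00599x* = 0.238, so x* = 39.7.
Substitute into dx/dt = 0: 0.753(1 - 39.7/140) = 0.0443y*.
The bracket is 0.716, giving y* = 0.539/0.0443 = 12.2.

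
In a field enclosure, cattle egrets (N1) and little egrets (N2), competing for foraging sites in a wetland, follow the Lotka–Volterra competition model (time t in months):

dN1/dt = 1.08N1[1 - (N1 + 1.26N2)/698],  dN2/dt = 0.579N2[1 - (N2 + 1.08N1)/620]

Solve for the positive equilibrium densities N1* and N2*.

Setting both brackets to zero gives the nullclines N1 + 1.26N2 = 698 and 1.08N1 + N2 = 620.
Substituting N2 = 620 - 1.08N1 into the first: N1(1 - 1.26·1.08) = 698 - 1.26·620.
So N1* = -83.2/-0.361 = 231, and then N2* = 620 - 1.08·231 = 371.

N1* ≈ 231, N2* ≈ 371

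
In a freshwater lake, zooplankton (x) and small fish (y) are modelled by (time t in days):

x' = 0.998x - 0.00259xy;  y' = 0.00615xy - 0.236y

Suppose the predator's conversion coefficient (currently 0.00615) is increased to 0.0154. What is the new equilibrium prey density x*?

x* ≈ 15.3

At the interior fixed point, setting dy/dt = 0 with y > 0 fixes x* = (predator death rate)/(xy coefficient) — independent of the other coefficients.
With the change, x* = 0.236/0.0154 = 15.3; it falls from 38.4.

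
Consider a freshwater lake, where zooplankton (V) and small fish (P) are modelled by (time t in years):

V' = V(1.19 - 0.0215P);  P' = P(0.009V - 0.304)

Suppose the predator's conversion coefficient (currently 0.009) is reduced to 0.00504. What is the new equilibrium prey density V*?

At the interior fixed point, setting dP/dt = 0 with P > 0 fixes V* = (predator death rate)/(VP coefficient) — independent of the other coefficients.
With the change, V* = 0.304/0.00504 = 60.3; it rises from 33.8.

V* ≈ 60.3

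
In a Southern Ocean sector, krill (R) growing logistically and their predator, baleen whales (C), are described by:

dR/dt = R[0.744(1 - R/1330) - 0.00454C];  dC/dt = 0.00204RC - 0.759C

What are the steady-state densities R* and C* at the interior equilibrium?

From dC/dt = 0 with C > 0: 0.00204R* = 0.759, so R* = 372.
Substitute into dR/dt = 0: 0.744(1 - 372/1330) = 0.00454C*.
The bracket is 0.72, giving C* = 0.536/0.00454 = 118.

R* ≈ 372, C* ≈ 118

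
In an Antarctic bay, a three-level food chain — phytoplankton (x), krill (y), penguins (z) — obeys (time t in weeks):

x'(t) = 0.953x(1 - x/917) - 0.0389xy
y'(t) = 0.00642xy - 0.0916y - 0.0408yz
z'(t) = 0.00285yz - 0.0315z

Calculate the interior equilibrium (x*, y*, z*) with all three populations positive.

x* ≈ 503, y* ≈ 11.1, z* ≈ 76.9

From dz/dt = 0: 0.00285y* = 0.0315, so y* = 11.1.
From dx/dt = 0: 0.953(1 - x*/917) = 0.0389·11.1, giving x* = 917·(1 - 0.451) = 503.
From dy/dt = 0: 0.00642·503 - 0.0916 = 0.0408z*, so z* = 3.14/0.0408 = 76.9.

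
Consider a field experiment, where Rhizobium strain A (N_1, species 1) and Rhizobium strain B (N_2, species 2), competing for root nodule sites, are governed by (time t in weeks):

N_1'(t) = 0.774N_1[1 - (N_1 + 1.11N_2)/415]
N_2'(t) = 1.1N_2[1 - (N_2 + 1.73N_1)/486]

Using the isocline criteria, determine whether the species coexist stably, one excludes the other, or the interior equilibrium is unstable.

unstable coexistence (outcome depends on initial conditions)

Compare the nullcline intercepts: K1/α12 = 415/1.11 = 374 < K2 = 486; K2/α21 = 486/1.73 = 281 < K1 = 415.
Since both are reversed, neither can invade when rare; the interior point is a saddle.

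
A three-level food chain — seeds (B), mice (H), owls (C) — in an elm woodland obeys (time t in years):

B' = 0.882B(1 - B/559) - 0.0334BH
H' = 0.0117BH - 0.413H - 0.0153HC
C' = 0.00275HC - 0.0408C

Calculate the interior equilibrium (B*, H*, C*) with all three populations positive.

From dC/dt = 0: 0.00275H* = 0.0408, so H* = 14.8.
From dB/dt = 0: 0.882(1 - B*/559) = 0.0334·14.8, giving B* = 559·(1 - 0.562) = 245.
From dH/dt = 0: 0.0117·245 - 0.413 = 0.0153C*, so C* = 2.45/0.0153 = 160.

B* ≈ 245, H* ≈ 14.8, C* ≈ 160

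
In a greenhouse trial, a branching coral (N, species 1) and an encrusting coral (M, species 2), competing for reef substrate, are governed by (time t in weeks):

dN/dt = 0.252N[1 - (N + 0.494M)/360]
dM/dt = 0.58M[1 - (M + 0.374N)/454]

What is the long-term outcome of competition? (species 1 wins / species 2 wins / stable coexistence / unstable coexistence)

stable coexistence

Compare the nullcline intercepts: K1/α12 = 360/0.494 = 729 > K2 = 454; K2/α21 = 454/0.374 = 1210 > K1 = 360.
Since both inequalities hold, each species can invade when rare, so the interior equilibrium is stable.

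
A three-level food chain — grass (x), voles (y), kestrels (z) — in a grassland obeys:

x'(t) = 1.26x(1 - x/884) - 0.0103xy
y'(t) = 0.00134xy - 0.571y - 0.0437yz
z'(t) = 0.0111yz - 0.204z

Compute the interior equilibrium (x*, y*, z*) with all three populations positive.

From dz/dt = 0: 0.0111y* = 0.204, so y* = 18.4.
From dx/dt = 0: 1.26(1 - x*/884) = 0.0103·18.4, giving x* = 884·(1 - 0.15) = 751.
From dy/dt = 0: 0.00134·751 - 0.571 = 0.0437z*, so z* = 0.436/0.0437 = 9.97.

x* ≈ 751, y* ≈ 18.4, z* ≈ 9.97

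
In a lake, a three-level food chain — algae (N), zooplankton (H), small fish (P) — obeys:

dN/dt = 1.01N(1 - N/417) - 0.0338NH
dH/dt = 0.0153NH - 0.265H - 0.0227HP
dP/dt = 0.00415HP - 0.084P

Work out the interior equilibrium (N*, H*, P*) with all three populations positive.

From dP/dt = 0: 0.00415H* = 0.084, so H* = 20.2.
From dN/dt = 0: 1.01(1 - N*/417) = 0.0338·20.2, giving N* = 417·(1 - 0.677) = 135.
From dH/dt = 0: 0.0153·135 - 0.265 = 0.0227P*, so P* = 1.79/0.0227 = 79.

N* ≈ 135, H* ≈ 20.2, P* ≈ 79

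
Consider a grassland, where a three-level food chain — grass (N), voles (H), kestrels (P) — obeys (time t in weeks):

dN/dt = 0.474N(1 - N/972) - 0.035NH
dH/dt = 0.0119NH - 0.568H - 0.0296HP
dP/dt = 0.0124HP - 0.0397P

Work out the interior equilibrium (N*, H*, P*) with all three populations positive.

N* ≈ 742, H* ≈ 3.2, P* ≈ 279

From dP/dt = 0: 0.0124H* = 0.0397, so H* = 3.2.
From dN/dt = 0: 0.474(1 - N*/972) = 0.035·3.2, giving N* = 972·(1 - 0.236) = 742.
From dH/dt = 0: 0.0119·742 - 0.568 = 0.0296P*, so P* = 8.26/0.0296 = 279.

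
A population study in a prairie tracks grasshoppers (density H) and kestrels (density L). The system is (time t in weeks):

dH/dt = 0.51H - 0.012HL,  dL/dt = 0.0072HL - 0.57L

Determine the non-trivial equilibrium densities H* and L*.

H* ≈ 79.2, L* ≈ 42.5

Set dL/dt = 0 with L > 0: 0.0072H - 0.57 = 0, so H* = 0.57/0.0072 = 79.2.
Set dH/dt = 0 with H > 0: 0.51 - 0.012L = 0, so L* = 0.51/0.012 = 42.5.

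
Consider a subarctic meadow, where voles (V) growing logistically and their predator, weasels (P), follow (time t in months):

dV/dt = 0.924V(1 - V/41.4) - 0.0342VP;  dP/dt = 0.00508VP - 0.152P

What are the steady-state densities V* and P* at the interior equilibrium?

From dP/dt = 0 with P > 0: 0.00508V* = 0.152, so V* = 29.9.
Substitute into dV/dt = 0: 0.924(1 - 29.9/41.4) = 0.0342P*.
The bracket is 0.277, giving P* = 0.256/0.0342 = 7.49.

V* ≈ 29.9, P* ≈ 7.49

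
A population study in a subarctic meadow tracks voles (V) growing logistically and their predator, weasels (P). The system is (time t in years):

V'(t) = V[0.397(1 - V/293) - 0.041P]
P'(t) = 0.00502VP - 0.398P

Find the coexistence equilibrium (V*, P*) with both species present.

From dP/dt = 0 with P > 0: 0.00502V* = 0.398, so V* = 79.3.
Substitute into dV/dt = 0: 0.397(1 - 79.3/293) = 0.041P*.
The bracket is 0.729, giving P* = 0.29/0.041 = 7.06.

V* ≈ 79.3, P* ≈ 7.06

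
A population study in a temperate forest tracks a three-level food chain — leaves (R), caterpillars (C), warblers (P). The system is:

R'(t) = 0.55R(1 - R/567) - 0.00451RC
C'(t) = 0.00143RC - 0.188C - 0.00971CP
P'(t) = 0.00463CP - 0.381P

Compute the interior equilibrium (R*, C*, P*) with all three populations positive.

From dP/dt = 0: 0.00463C* = 0.381, so C* = 82.3.
From dR/dt = 0: 0.55(1 - R*/567) = 0.00451·82.3, giving R* = 567·(1 - 0.675) = 184.
From dC/dt = 0: 0.00143·184 - 0.188 = 0.00971P*, so P* = 0.0757/0.00971 = 7.8.

R* ≈ 184, C* ≈ 82.3, P* ≈ 7.8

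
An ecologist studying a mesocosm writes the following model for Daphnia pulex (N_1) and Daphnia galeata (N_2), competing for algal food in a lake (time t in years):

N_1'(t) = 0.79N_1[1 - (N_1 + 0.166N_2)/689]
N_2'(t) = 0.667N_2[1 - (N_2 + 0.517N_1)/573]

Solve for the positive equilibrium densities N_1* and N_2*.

Setting both brackets to zero gives the nullclines N_1 + 0.166N_2 = 689 and 0.517N_1 + N_2 = 573.
Substituting N_2 = 573 - 0.517N_1 into the first: N_1(1 - 0.166·0.517) = 689 - 0.166·573.
So N_1* = 594/0.914 = 650, and then N_2* = 573 - 0.517·650 = 237.

N_1* ≈ 650, N_2* ≈ 237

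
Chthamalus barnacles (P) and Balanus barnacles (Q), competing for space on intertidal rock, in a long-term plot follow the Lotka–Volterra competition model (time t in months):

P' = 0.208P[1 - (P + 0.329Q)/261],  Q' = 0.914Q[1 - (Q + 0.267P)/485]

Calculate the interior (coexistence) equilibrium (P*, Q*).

P* ≈ 111, Q* ≈ 455

Setting both brackets to zero gives the nullclines P + 0.329Q = 261 and 0.267P + Q = 485.
Substituting Q = 485 - 0.267P into the first: P(1 - 0.329·0.267) = 261 - 0.329·485.
So P* = 101/0.912 = 111, and then Q* = 485 - 0.267·111 = 455.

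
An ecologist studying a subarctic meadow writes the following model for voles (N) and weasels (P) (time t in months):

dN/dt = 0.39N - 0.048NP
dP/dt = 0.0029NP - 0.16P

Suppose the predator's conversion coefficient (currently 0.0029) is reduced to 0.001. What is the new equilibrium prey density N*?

At the interior fixed point, setting dP/dt = 0 with P > 0 fixes N* = (predator death rate)/(NP coefficient) — independent of the other coefficients.
With the change, N* = 0.16/0.001 = 160; it rises from 55.2.

N* ≈ 160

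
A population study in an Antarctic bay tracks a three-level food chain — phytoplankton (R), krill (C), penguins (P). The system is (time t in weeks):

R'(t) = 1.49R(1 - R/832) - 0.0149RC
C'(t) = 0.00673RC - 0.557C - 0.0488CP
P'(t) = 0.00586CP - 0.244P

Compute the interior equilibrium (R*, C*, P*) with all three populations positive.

From dP/dt = 0: 0.00586C* = 0.244, so C* = 41.6.
From dR/dt = 0: 1.49(1 - R*/832) = 0.0149·41.6, giving R* = 832·(1 - 0.416) = 486.
From dC/dt = 0: 0.00673·486 - 0.557 = 0.0488P*, so P* = 2.71/0.0488 = 55.6.

R* ≈ 486, C* ≈ 41.6, P* ≈ 55.6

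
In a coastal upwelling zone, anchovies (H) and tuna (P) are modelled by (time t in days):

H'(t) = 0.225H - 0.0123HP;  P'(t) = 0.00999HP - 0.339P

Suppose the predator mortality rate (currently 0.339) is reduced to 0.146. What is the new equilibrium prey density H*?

H* ≈ 14.6

At the interior fixed point, setting dP/dt = 0 with P > 0 fixes H* = (predator death rate)/(HP coefficient) — independent of the other coefficients.
With the change, H* = 0.146/0.00999 = 14.6; it falls from 33.9.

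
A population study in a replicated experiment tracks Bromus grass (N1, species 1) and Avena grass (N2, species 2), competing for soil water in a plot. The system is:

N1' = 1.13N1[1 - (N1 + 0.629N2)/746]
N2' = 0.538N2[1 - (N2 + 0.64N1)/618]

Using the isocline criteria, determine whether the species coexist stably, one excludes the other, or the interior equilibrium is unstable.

Compare the nullcline intercepts: K1/α12 = 746/0.629 = 1190 > K2 = 618; K2/α21 = 618/0.64 = 966 > K1 = 746.
Since both inequalities hold, each species can invade when rare, so the interior equilibrium is stable.

stable coexistence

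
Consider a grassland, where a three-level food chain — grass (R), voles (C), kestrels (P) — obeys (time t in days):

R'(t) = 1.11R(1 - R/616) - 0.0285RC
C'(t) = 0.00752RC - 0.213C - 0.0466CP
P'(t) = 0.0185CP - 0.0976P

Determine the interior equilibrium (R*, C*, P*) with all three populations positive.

R* ≈ 533, C* ≈ 5.28, P* ≈ 81.4

From dP/dt = 0: 0.0185C* = 0.0976, so C* = 5.28.
From dR/dt = 0: 1.11(1 - R*/616) = 0.0285·5.28, giving R* = 616·(1 - 0.135) = 533.
From dC/dt = 0: 0.00752·533 - 0.213 = 0.0466P*, so P* = 3.79/0.0466 = 81.4.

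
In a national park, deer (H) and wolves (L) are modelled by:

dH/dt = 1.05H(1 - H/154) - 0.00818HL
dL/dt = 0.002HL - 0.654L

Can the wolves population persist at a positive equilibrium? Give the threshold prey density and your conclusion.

Threshold H = 327; K < 327, so no, the predator goes extinct.

The predator equation gives dL/dt > 0 only when H > 0.654/0.002 = 327.
Without the predator, H → K = 154. Since 154 < 327, the predator cannot invade.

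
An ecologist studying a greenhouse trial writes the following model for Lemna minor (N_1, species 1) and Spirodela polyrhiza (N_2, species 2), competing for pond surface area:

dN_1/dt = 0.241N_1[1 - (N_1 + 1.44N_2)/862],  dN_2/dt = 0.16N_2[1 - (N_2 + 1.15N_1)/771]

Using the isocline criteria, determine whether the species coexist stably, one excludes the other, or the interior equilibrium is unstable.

Compare the nullcline intercepts: K1/α12 = 862/1.44 = 599 < K2 = 771; K2/α21 = 771/1.15 = 670 < K1 = 862.
Since both are reversed, neither can invade when rare; the interior point is a saddle.

unstable coexistence (outcome depends on initial conditions)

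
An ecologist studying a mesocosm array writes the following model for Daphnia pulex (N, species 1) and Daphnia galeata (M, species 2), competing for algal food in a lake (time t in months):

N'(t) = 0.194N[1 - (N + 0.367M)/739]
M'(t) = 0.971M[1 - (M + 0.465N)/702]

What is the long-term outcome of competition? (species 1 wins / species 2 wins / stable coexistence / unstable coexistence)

Compare the nullcline intercepts: K1/α12 = 739/0.367 = 2010 > K2 = 702; K2/α21 = 702/0.465 = 1510 > K1 = 739.
Since both inequalities hold, each species can invade when rare, so the interior equilibrium is stable.

stable coexistence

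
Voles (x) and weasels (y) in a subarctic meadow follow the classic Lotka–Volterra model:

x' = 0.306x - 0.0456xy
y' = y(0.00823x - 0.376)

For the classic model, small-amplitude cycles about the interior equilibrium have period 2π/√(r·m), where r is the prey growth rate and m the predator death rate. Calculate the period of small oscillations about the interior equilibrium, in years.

T ≈ 18.5 years

Here r = 0.306 and m = 0.376, so r·m = 0.115.
ω = √0.115 = 0.339 per year, hence T = 2π/ω ≈ 18.5 years.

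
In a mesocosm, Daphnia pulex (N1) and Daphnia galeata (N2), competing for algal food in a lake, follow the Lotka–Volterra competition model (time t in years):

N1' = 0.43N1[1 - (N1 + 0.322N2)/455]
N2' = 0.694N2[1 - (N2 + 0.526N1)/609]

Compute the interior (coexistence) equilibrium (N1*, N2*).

N1* ≈ 312, N2* ≈ 445

Setting both brackets to zero gives the nullclines N1 + 0.322N2 = 455 and 0.526N1 + N2 = 609.
Substituting N2 = 609 - 0.526N1 into the first: N1(1 - 0.322·0.526) = 455 - 0.322·609.
So N1* = 259/0.831 = 312, and then N2* = 609 - 0.526·312 = 445.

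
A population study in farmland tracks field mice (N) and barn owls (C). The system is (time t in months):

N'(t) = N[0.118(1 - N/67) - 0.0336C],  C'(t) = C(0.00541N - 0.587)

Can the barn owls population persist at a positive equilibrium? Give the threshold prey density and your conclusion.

Threshold N = 109; K < 109, so no, the predator goes extinct.

The predator equation gives dC/dt > 0 only when N > 0.587/0.00541 = 109.
Without the predator, N → K = 67. Since 67 < 109, the predator cannot invade.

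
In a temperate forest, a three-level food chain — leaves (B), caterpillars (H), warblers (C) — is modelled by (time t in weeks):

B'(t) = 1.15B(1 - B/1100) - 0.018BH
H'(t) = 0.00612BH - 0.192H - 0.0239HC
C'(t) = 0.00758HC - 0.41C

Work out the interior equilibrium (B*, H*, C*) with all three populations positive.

From dC/dt = 0: 0.00758H* = 0.41, so H* = 54.1.
From dB/dt = 0: 1.15(1 - B*/1100) = 0.018·54.1, giving B* = 1100·(1 - 0.847) = 169.
From dH/dt = 0: 0.00612·169 - 0.192 = 0.0239C*, so C* = 0.841/0.0239 = 35.2.

B* ≈ 169, H* ≈ 54.1, C* ≈ 35.2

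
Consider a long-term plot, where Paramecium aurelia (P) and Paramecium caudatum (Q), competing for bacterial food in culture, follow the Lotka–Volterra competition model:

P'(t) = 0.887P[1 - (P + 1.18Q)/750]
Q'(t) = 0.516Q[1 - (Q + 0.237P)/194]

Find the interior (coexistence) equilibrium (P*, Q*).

P* ≈ 723, Q* ≈ 22.6

Setting both brackets to zero gives the nullclines P + 1.18Q = 750 and 0.237P + Q = 194.
Substituting Q = 194 - 0.237P into the first: P(1 - 1.18·0.237) = 750 - 1.18·194.
So P* = 521/0.72 = 723, and then Q* = 194 - 0.237·723 = 22.6.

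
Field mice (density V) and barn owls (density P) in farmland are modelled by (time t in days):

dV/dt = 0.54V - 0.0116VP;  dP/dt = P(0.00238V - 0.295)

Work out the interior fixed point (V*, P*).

Set dP/dt = 0 with P > 0: 0.00238V - 0.295 = 0, so V* = 0.295/0.00238 = 124.
Set dV/dt = 0 with V > 0: 0.54 - 0.0116P = 0, so P* = 0.54/0.0116 = 46.6.

V* ≈ 124, P* ≈ 46.6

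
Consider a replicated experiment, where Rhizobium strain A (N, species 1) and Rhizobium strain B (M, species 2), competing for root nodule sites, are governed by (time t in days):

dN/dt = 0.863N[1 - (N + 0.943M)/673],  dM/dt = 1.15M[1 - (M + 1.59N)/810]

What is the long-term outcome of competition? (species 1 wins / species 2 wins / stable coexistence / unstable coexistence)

unstable coexistence (outcome depends on initial conditions)

Compare the nullcline intercepts: K1/α12 = 673/0.943 = 714 < K2 = 810; K2/α21 = 810/1.59 = 509 < K1 = 673.
Since both are reversed, neither can invade when rare; the interior point is a saddle.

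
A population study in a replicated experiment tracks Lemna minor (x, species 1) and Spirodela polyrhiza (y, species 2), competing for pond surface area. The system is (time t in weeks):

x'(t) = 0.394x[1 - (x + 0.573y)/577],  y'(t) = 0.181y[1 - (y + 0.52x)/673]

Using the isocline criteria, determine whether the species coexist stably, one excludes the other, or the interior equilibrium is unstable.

stable coexistence

Compare the nullcline intercepts: K1/α12 = 577/0.573 = 1010 > K2 = 673; K2/α21 = 673/0.52 = 1290 > K1 = 577.
Since both inequalities hold, each species can invade when rare, so the interior equilibrium is stable.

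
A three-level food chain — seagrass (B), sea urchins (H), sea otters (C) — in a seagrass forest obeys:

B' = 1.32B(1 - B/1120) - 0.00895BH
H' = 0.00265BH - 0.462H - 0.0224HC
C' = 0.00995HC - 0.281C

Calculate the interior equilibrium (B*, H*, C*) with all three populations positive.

From dC/dt = 0: 0.00995H* = 0.281, so H* = 28.2.
From dB/dt = 0: 1.32(1 - B*/1120) = 0.00895·28.2, giving B* = 1120·(1 - 0.191) = 906.
From dH/dt = 0: 0.00265·906 - 0.462 = 0.0224C*, so C* = 1.94/0.0224 = 86.5.

B* ≈ 906, H* ≈ 28.2, C* ≈ 86.5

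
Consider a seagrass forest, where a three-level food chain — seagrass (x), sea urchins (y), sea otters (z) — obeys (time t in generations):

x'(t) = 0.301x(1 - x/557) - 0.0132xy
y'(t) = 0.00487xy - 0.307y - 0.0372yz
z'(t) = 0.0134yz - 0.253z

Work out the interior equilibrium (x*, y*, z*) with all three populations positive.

x* ≈ 95.8, y* ≈ 18.9, z* ≈ 4.29

From dz/dt = 0: 0.0134y* = 0.253, so y* = 18.9.
From dx/dt = 0: 0.301(1 - x*/557) = 0.0132·18.9, giving x* = 557·(1 - 0.828) = 95.8.
From dy/dt = 0: 0.00487·95.8 - 0.307 = 0.0372z*, so z* = 0.16/0.0372 = 4.29.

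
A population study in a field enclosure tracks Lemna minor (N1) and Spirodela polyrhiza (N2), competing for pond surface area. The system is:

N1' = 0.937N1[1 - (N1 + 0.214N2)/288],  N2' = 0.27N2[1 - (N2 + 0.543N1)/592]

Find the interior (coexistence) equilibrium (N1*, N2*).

Setting both brackets to zero gives the nullclines N1 + 0.214N2 = 288 and 0.543N1 + N2 = 592.
Substituting N2 = 592 - 0.543N1 into the first: N1(1 - 0.214·0.543) = 288 - 0.214·592.
So N1* = 161/0.884 = 183, and then N2* = 592 - 0.543·183 = 493.

N1* ≈ 183, N2* ≈ 493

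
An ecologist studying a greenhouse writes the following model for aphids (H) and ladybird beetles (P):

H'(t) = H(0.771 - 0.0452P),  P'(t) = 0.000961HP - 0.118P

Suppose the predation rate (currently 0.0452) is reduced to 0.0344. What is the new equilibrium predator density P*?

At the interior fixed point, setting dH/dt = 0 with H > 0 fixes P* = (prey growth rate)/(HP coefficient) — independent of the other coefficients.
With the change, P* = 0.771/0.0344 = 22.4; it rises from 17.1.

P* ≈ 22.4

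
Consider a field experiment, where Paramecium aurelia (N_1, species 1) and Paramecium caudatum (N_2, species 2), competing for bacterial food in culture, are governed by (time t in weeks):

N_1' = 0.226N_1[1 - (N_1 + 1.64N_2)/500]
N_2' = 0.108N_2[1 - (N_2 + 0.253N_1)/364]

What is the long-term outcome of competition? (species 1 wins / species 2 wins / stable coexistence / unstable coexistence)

species 2 excludes species 1

Compare the nullcline intercepts: K1/α12 = 500/1.64 = 305 < K2 = 364; K2/α21 = 364/0.253 = 1440 > K1 = 500.
Since the inequalities point opposite ways, species 2 can invade but species 1 cannot.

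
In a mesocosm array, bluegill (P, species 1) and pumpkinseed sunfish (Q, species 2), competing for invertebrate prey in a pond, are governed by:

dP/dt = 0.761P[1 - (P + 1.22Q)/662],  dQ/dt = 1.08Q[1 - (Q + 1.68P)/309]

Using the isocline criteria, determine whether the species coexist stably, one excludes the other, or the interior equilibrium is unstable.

species 1 excludes species 2

Compare the nullcline intercepts: K1/α12 = 662/1.22 = 543 > K2 = 309; K2/α21 = 309/1.68 = 184 < K1 = 662.
Since the inequalities point opposite ways, species 1 can invade but species 2 cannot.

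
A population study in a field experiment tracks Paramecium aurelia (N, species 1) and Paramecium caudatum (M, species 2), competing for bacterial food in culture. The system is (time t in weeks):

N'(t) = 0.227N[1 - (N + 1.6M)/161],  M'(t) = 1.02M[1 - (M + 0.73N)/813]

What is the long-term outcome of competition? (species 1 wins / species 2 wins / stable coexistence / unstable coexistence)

species 2 excludes species 1

Compare the nullcline intercepts: K1/α12 = 161/1.6 = 101 < K2 = 813; K2/α21 = 813/0.73 = 1110 > K1 = 161.
Since the inequalities point opposite ways, species 2 can invade but species 1 cannot.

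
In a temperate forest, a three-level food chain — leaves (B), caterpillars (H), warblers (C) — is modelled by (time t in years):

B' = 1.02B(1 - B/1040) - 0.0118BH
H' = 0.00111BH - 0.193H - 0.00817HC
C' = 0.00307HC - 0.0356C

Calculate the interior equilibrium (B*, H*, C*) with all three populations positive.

B* ≈ 900, H* ≈ 11.6, C* ≈ 98.7

From dC/dt = 0: 0.00307H* = 0.0356, so H* = 11.6.
From dB/dt = 0: 1.02(1 - B*/1040) = 0.0118·11.6, giving B* = 1040·(1 - 0.134) = 900.
From dH/dt = 0: 0.00111·900 - 0.193 = 0.00817C*, so C* = 0.807/0.00817 = 98.7.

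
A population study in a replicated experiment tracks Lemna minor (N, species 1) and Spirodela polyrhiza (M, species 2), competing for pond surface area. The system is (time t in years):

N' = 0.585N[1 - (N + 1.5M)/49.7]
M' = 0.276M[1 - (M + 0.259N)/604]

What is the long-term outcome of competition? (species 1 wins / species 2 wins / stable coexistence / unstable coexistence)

Compare the nullcline intercepts: K1/α12 = 49.7/1.5 = 33.1 < K2 = 604; K2/α21 = 604/0.259 = 2330 > K1 = 49.7.
Since the inequalities point opposite ways, species 2 can invade but species 1 cannot.

species 2 excludes species 1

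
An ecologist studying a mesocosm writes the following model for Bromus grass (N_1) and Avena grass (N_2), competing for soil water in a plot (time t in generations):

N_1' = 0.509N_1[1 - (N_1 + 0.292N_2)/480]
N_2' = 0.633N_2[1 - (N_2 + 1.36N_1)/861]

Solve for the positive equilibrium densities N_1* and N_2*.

Setting both brackets to zero gives the nullclines N_1 + 0.292N_2 = 480 and 1.36N_1 + N_2 = 861.
Substituting N_2 = 861 - 1.36N_1 into the first: N_1(1 - 0.292·1.36) = 480 - 0.292·861.
So N_1* = 229/0.603 = 379, and then N_2* = 861 - 1.36·379 = 345.

N_1* ≈ 379, N_2* ≈ 345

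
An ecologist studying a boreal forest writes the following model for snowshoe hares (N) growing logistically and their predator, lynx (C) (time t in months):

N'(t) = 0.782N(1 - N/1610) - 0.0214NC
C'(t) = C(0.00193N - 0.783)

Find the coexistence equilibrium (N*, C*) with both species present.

N* ≈ 406, C* ≈ 27.3

From dC/dt = 0 with C > 0: 0.00193N* = 0.783, so N* = 406.
Substitute into dN/dt = 0: 0.782(1 - 406/1610) = 0.0214C*.
The bracket is 0.748, giving C* = 0.585/0.0214 = 27.3.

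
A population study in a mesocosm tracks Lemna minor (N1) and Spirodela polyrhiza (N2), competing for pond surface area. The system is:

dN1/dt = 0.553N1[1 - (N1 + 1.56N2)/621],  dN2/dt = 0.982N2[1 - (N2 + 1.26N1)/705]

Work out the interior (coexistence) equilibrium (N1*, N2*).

Setting both brackets to zero gives the nullclines N1 + 1.56N2 = 621 and 1.26N1 + N2 = 705.
Substituting N2 = 705 - 1.26N1 into the first: N1(1 - 1.56·1.26) = 621 - 1.56·705.
So N1* = -479/-0.966 = 496, and then N2* = 705 - 1.26·496 = 80.2.

N1* ≈ 496, N2* ≈ 80.2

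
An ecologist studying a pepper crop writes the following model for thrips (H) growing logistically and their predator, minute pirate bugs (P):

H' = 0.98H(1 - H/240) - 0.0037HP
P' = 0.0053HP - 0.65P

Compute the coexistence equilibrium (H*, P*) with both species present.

From dP/dt = 0 with P > 0: 0.0053H* = 0.65, so H* = 123.
Substitute into dH/dt = 0: 0.98(1 - 123/240) = 0.0037P*.
The bracket is 0.489, giving P* = 0.479/0.0037 = 130.

H* ≈ 123, P* ≈ 130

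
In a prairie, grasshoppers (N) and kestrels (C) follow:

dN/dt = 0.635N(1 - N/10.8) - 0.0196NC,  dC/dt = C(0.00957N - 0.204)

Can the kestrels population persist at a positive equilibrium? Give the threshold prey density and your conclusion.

Threshold N = 21.3; K < 21.3, so no, the predator goes extinct.

The predator equation gives dC/dt > 0 only when N > 0.204/0.00957 = 21.3.
Without the predator, N → K = 10.8. Since 10.8 < 21.3, the predator cannot invade.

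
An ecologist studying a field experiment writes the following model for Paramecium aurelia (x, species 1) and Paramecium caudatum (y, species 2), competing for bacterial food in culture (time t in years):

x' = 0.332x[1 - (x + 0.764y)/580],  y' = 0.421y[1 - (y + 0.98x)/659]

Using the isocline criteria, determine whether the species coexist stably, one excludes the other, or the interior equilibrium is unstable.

Compare the nullcline intercepts: K1/α12 = 580/0.764 = 759 > K2 = 659; K2/α21 = 659/0.98 = 672 > K1 = 580.
Since both inequalities hold, each species can invade when rare, so the interior equilibrium is stable.

stable coexistence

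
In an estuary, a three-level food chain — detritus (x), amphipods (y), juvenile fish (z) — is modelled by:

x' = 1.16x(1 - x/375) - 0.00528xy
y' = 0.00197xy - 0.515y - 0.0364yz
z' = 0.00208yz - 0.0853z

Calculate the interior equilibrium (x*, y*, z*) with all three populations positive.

From dz/dt = 0: 0.00208y* = 0.0853, so y* = 41.
From dx/dt = 0: 1.16(1 - x*/375) = 0.00528·41, giving x* = 375·(1 - 0.187) = 305.
From dy/dt = 0: 0.00197·305 - 0.515 = 0.0364z*, so z* = 0.0859/0.0364 = 2.36.

x* ≈ 305, y* ≈ 41, z* ≈ 2.36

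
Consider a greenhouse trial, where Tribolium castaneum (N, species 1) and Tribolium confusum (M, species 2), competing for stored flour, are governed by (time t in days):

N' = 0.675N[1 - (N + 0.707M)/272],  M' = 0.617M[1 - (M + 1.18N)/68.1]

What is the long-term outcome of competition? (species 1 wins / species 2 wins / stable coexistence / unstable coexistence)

species 1 excludes species 2

Compare the nullcline intercepts: K1/α12 = 272/0.707 = 385 > K2 = 68.1; K2/α21 = 68.1/1.18 = 57.7 < K1 = 272.
Since the inequalities point opposite ways, species 1 can invade but species 2 cannot.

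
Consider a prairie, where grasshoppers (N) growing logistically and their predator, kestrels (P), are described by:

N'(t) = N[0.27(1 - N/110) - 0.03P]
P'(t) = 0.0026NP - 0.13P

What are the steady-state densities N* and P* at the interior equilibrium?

N* ≈ 50, P* ≈ 4.91

From dP/dt = 0 with P > 0: 0.0026N* = 0.13, so N* = 50.
Substitute into dN/dt = 0: 0.27(1 - 50/110) = 0.03P*.
The bracket is 0.545, giving P* = 0.147/0.03 = 4.91.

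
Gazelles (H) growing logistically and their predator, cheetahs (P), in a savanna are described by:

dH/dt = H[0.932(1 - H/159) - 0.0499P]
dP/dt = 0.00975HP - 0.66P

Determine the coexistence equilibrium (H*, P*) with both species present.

From dP/dt = 0 with P > 0: 0.00975H* = 0.66, so H* = 67.7.
Substitute into dH/dt = 0: 0.932(1 - 67.7/159) = 0.0499P*.
The bracket is 0.574, giving P* = 0.535/0.0499 = 10.7.

H* ≈ 67.7, P* ≈ 10.7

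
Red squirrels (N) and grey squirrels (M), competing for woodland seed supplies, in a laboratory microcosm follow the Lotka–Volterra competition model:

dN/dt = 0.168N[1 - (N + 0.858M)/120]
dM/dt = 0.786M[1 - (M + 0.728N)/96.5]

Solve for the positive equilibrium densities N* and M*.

Setting both brackets to zero gives the nullclines N + 0.858M = 120 and 0.728N + M = 96.5.
Substituting M = 96.5 - 0.728N into the first: N(1 - 0.858·0.728) = 120 - 0.858·96.5.
So N* = 37.2/0.375 = 99.1, and then M* = 96.5 - 0.728·99.1 = 24.3.

N* ≈ 99.1, M* ≈ 24.3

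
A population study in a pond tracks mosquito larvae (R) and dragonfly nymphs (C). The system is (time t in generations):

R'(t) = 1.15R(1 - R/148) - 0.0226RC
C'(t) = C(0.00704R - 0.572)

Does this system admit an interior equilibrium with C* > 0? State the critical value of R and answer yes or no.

Threshold R = 81.2; K > 81.2, so yes, the predator persists.

The predator equation gives dC/dt > 0 only when R > 0.572/0.00704 = 81.2.
Without the predator, R → K = 148. Since 148 > 81.2, the predator can invade and persist.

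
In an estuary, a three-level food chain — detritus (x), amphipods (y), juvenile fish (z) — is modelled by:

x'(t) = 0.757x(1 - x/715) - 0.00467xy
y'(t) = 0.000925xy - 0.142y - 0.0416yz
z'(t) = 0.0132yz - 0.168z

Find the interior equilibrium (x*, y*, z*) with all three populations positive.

From dz/dt = 0: 0.0132y* = 0.168, so y* = 12.7.
From dx/dt = 0: 0.757(1 - x*/715) = 0.00467·12.7, giving x* = 715·(1 - 0.0785) = 659.
From dy/dt = 0: 0.000925·659 - 0.142 = 0.0416z*, so z* = 0.467/0.0416 = 11.2.

x* ≈ 659, y* ≈ 12.7, z* ≈ 11.2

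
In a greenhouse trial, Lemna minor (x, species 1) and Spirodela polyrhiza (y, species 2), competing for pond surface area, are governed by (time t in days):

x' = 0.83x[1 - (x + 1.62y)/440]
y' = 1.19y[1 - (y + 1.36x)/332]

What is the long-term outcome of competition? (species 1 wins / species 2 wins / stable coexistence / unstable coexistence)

Compare the nullcline intercepts: K1/α12 = 440/1.62 = 272 < K2 = 332; K2/α21 = 332/1.36 = 244 < K1 = 440.
Since both are reversed, neither can invade when rare; the interior point is a saddle.

unstable coexistence (outcome depends on initial conditions)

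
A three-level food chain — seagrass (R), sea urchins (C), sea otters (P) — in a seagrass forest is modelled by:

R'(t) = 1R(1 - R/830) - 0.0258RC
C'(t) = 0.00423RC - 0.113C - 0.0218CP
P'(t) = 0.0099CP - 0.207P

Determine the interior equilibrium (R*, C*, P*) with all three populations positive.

R* ≈ 382, C* ≈ 20.9, P* ≈ 69

From dP/dt = 0: 0.0099C* = 0.207, so C* = 20.9.
From dR/dt = 0: 1(1 - R*/830) = 0.0258·20.9, giving R* = 830·(1 - 0.539) = 382.
From dC/dt = 0: 0.00423·382 - 0.113 = 0.0218P*, so P* = 1.5/0.0218 = 69.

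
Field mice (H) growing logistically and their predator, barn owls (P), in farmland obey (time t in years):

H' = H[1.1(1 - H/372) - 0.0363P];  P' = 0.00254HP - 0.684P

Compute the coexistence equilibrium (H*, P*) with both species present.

H* ≈ 269, P* ≈ 8.37

From dP/dt = 0 with P > 0: 0.00254H* = 0.684, so H* = 269.
Substitute into dH/dt = 0: 1.1(1 - 269/372) = 0.0363P*.
The bracket is 0.276, giving P* = 0.304/0.0363 = 8.37.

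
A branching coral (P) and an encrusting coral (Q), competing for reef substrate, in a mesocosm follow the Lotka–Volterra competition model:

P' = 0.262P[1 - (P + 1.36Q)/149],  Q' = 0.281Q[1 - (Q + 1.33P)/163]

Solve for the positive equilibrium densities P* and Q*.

Setting both brackets to zero gives the nullclines P + 1.36Q = 149 and 1.33P + Q = 163.
Substituting Q = 163 - 1.33P into the first: P(1 - 1.36·1.33) = 149 - 1.36·163.
So P* = -72.7/-0.809 = 89.9, and then Q* = 163 - 1.33·89.9 = 43.5.

P* ≈ 89.9, Q* ≈ 43.5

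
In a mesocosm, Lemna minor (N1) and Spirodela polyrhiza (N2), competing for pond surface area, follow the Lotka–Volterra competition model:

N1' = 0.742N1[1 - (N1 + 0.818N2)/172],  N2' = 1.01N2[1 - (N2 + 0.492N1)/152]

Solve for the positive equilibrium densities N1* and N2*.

N1* ≈ 79.8, N2* ≈ 113

Setting both brackets to zero gives the nullclines N1 + 0.818N2 = 172 and 0.492N1 + N2 = 152.
Substituting N2 = 152 - 0.492N1 into the first: N1(1 - 0.818·0.492) = 172 - 0.818·152.
So N1* = 47.7/0.598 = 79.8, and then N2* = 152 - 0.492·79.8 = 113.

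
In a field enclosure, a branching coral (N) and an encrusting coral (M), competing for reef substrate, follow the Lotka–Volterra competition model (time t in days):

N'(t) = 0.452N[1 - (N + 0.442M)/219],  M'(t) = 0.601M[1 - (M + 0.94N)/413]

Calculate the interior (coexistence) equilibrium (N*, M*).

Setting both brackets to zero gives the nullclines N + 0.442M = 219 and 0.94N + M = 413.
Substituting M = 413 - 0.94N into the first: N(1 - 0.442·0.94) = 219 - 0.442·413.
So N* = 36.5/0.585 = 62.4, and then M* = 413 - 0.94·62.4 = 354.

N* ≈ 62.4, M* ≈ 354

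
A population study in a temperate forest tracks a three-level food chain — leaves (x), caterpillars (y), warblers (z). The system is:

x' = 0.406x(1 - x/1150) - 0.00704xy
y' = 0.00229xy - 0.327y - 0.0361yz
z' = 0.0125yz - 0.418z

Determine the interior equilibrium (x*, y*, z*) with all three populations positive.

From dz/dt = 0: 0.0125y* = 0.418, so y* = 33.4.
From dx/dt = 0: 0.406(1 - x*/1150) = 0.00704·33.4, giving x* = 1150·(1 - 0.58) = 483.
From dy/dt = 0: 0.00229·483 - 0.327 = 0.0361z*, so z* = 0.779/0.0361 = 21.6.

x* ≈ 483, y* ≈ 33.4, z* ≈ 21.6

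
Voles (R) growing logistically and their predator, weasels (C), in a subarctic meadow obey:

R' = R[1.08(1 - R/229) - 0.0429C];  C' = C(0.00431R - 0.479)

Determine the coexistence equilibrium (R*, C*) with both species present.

From dC/dt = 0 with C > 0: 0.00431R* = 0.479, so R* = 111.
Substitute into dR/dt = 0: 1.08(1 - 111/229) = 0.0429C*.
The bracket is 0.515, giving C* = 0.556/0.0429 = 13.

R* ≈ 111, C* ≈ 13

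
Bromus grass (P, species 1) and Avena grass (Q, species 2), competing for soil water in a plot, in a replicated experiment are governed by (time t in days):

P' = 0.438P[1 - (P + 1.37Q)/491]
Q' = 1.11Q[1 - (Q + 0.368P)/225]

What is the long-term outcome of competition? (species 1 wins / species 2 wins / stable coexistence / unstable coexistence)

stable coexistence

Compare the nullcline intercepts: K1/α12 = 491/1.37 = 358 > K2 = 225; K2/α21 = 225/0.368 = 611 > K1 = 491.
Since both inequalities hold, each species can invade when rare, so the interior equilibrium is stable.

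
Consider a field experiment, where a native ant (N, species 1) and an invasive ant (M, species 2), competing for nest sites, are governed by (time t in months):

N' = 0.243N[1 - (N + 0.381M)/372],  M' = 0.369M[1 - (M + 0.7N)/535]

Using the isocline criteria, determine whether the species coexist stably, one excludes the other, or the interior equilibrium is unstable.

Compare the nullcline intercepts: K1/α12 = 372/0.381 = 976 > K2 = 535; K2/α21 = 535/0.7 = 764 > K1 = 372.
Since both inequalities hold, each species can invade when rare, so the interior equilibrium is stable.

stable coexistence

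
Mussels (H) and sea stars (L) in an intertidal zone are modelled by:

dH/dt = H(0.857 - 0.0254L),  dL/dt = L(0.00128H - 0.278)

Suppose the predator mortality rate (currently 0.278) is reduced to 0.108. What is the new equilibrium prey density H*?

At the interior fixed point, setting dL/dt = 0 with L > 0 fixes H* = (predator death rate)/(HL coefficient) — independent of the other coefficients.
With the change, H* = 0.108/0.00128 = 84.4; it falls from 217.

H* ≈ 84.4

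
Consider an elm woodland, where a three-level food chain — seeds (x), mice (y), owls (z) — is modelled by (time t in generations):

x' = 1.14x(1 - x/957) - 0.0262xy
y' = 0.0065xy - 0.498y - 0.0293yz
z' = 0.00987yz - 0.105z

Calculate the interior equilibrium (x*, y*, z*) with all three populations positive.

x* ≈ 723, y* ≈ 10.6, z* ≈ 143

From dz/dt = 0: 0.00987y* = 0.105, so y* = 10.6.
From dx/dt = 0: 1.14(1 - x*/957) = 0.0262·10.6, giving x* = 957·(1 - 0.244) = 723.
From dy/dt = 0: 0.0065·723 - 0.498 = 0.0293z*, so z* = 4.2/0.0293 = 143.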